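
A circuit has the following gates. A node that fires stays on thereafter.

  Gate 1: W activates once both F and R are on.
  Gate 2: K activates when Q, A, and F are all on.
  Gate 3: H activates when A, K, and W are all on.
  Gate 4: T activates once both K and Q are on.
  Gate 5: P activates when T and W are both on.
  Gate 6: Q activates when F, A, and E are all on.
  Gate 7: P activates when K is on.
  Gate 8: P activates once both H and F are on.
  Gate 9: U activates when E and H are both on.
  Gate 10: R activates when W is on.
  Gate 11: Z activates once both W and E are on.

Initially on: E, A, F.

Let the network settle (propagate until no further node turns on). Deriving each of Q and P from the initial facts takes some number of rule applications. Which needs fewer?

Q

Q: Gate 6: F, A, and E on → Q on. [1 rule application]
P: Gate 6: F, A, and E on → Q on. Gate 2: Q, A, and F on → K on. K is on, so P activates (Gate 7). [3 rule applications]
Q needs fewer.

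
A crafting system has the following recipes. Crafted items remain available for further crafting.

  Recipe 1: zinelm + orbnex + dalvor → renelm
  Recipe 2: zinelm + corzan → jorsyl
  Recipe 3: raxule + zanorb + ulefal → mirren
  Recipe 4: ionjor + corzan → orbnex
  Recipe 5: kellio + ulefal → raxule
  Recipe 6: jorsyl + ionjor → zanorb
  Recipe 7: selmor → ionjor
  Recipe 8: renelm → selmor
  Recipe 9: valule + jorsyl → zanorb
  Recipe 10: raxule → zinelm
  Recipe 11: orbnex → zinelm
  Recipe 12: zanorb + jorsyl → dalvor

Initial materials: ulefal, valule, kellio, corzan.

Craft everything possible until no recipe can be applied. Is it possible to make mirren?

Using Recipe 5, kellio and ulefal make raxule.
Using Recipe 10, raxule makes zinelm.
Using Recipe 2, zinelm and corzan make jorsyl.
valule + jorsyl → zanorb (Recipe 9).
Using Recipe 3, raxule, zanorb, and ulefal make mirren.

Yes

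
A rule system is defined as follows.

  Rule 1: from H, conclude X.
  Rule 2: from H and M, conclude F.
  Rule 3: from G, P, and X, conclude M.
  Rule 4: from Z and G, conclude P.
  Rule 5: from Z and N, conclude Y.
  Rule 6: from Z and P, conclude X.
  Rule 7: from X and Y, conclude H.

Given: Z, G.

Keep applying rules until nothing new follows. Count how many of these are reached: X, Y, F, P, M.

From Z and G, Rule 4 gives P.
From Z and P, Rule 6 gives X.
G, P, and X hold, so M follows (Rule 3).
X: reached.
Y would need Z and N (Rule 5), but N is never established.
F would need H and M (Rule 2), but H is never established.
P: reached.
M: reached.
Reached: X, P, and M — 3 of the 5.

3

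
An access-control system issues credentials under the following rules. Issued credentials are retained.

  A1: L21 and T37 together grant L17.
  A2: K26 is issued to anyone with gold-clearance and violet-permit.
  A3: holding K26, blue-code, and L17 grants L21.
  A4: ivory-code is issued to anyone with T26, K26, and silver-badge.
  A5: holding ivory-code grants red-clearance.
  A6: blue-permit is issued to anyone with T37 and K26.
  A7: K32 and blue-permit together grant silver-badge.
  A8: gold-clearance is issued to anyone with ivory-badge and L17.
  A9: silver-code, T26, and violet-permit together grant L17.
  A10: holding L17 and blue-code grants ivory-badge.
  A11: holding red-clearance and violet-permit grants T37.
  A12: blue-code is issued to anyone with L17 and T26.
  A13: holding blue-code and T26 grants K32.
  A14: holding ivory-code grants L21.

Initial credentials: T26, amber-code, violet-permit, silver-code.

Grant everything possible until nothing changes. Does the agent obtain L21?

Holding silver-code, T26, and violet-permit grants L17 (A9).
Holding L17 and T26 grants blue-code (A12).
Holding L17 and blue-code grants ivory-badge (A10).
Holding ivory-badge and L17 grants gold-clearance (A8).
Holding gold-clearance and violet-permit grants K26 (A2).
Holding K26, blue-code, and L17 grants L21 (A3).

Yes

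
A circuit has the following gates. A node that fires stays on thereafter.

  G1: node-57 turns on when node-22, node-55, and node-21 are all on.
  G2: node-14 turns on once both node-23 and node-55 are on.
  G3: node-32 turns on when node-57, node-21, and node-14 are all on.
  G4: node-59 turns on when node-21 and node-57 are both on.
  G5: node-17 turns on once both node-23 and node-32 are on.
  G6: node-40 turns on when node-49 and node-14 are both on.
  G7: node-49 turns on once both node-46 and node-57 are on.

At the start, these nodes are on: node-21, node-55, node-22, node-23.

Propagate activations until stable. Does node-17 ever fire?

node-22, node-55, and node-21 are on, so node-57 turns on (G1).
G2: node-23 and node-55 on → node-14 on.
node-57, node-21, and node-14 are on, so node-32 turns on (G3).
G5: node-23 and node-32 on → node-17 on.

Yes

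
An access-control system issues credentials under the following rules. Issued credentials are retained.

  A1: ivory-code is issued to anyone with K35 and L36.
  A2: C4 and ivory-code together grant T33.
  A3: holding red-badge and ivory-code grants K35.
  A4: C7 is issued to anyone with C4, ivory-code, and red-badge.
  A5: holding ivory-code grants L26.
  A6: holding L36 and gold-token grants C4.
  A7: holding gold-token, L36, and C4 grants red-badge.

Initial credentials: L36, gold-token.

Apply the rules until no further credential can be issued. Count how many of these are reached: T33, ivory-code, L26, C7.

0

T33 would need C4 and ivory-code (A2), but ivory-code is never granted.
ivory-code would need K35 and L36 (A1), but K35 is never granted.
L26 would need ivory-code (A5), but ivory-code is never granted.
C7 would need C4, ivory-code, and red-badge (A4), but ivory-code is never granted.
None of the 4 are reached.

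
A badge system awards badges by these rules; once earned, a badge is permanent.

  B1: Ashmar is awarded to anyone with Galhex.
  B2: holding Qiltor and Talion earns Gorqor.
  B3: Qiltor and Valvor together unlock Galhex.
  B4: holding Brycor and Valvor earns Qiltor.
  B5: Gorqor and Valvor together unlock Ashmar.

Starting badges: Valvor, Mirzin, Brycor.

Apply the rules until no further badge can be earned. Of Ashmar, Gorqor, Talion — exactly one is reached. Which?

With Brycor and Valvor, Qiltor is earned (B4).
With Qiltor and Valvor, Galhex is earned (B3).
With Galhex, Ashmar is earned (B1).
Gorqor would need Qiltor and Talion (B2), but Talion is never earned. No rule produces Talion, and it is not given.

Ashmar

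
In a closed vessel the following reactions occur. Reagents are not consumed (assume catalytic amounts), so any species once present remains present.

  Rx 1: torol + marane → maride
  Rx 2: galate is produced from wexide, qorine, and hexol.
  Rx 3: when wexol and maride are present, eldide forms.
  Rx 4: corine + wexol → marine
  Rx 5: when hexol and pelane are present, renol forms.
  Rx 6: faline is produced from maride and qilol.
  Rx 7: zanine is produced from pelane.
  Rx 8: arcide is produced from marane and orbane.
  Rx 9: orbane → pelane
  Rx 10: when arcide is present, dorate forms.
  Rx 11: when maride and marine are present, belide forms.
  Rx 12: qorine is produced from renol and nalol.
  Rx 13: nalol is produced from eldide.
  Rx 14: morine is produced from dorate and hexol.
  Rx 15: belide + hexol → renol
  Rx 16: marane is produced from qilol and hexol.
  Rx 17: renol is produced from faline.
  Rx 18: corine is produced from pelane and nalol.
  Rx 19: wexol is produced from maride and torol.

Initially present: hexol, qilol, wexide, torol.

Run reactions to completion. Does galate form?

Yes

qilol and hexol present → marane forms (Rx 16).
torol and marane present → maride forms (Rx 1).
maride and qilol present → faline forms (Rx 6).
maride and torol present → wexol forms (Rx 19).
faline present → renol forms (Rx 17).
wexol and maride present → eldide forms (Rx 3).
eldide present → nalol forms (Rx 13).
renol and nalol present → qorine forms (Rx 12).
wexide, qorine, and hexol present → galate forms (Rx 2).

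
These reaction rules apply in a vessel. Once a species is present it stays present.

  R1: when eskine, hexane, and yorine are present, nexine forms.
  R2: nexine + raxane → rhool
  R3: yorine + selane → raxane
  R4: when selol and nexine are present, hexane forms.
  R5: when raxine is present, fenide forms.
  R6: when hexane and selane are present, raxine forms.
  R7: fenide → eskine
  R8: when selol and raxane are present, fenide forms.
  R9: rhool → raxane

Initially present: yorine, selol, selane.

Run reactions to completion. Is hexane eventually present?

hexane would need selol and nexine (R4), but nexine never forms.

No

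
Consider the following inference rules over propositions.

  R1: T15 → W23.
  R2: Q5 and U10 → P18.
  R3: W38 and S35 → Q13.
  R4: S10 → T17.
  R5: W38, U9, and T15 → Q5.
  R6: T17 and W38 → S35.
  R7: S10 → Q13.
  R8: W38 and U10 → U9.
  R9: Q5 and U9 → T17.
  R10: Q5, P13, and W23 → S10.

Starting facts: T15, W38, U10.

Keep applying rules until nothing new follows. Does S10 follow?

S10 would need Q5, P13, and W23 (R10), but P13 is never established.

No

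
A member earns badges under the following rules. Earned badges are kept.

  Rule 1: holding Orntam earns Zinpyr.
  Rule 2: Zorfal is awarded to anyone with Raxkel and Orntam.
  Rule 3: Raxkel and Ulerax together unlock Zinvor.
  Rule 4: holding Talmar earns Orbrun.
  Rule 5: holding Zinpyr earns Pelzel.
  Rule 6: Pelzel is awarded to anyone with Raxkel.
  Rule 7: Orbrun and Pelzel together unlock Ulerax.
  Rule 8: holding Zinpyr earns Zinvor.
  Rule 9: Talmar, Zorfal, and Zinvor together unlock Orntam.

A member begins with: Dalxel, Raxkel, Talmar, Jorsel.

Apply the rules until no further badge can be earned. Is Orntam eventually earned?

No

Orntam would need Talmar, Zorfal, and Zinvor (Rule 9), but Zorfal is never earned.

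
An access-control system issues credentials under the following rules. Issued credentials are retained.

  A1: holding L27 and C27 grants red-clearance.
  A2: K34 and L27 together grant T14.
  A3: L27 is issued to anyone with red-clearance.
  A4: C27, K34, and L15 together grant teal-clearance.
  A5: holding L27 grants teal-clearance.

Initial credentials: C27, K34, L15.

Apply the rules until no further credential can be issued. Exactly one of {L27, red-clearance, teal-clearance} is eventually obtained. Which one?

teal-clearance

Holding C27, K34, and L15 grants teal-clearance (A4).
red-clearance would need L27 and C27 (A1), but L27 is never granted. L27 would need red-clearance (A3), but red-clearance is never granted.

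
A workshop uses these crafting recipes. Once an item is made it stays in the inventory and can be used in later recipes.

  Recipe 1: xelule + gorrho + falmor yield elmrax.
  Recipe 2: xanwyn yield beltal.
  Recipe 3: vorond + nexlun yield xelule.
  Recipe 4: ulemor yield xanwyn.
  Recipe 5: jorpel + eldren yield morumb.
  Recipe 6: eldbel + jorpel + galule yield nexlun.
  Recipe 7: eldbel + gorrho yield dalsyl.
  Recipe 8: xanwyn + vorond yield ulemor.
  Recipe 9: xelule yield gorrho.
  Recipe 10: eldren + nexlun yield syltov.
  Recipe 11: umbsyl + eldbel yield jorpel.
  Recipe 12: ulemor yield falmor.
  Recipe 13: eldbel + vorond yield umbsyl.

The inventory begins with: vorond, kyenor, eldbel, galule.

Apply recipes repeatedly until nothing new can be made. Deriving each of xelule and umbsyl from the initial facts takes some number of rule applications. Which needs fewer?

umbsyl

umbsyl: Using Recipe 13, eldbel and vorond make umbsyl. [1 rule application]
xelule: Using Recipe 13, eldbel and vorond make umbsyl. Using Recipe 11, umbsyl and eldbel make jorpel. eldbel + jorpel + galule → nexlun (Recipe 6). vorond + nexlun → xelule (Recipe 3). [4 rule applications]
umbsyl needs fewer.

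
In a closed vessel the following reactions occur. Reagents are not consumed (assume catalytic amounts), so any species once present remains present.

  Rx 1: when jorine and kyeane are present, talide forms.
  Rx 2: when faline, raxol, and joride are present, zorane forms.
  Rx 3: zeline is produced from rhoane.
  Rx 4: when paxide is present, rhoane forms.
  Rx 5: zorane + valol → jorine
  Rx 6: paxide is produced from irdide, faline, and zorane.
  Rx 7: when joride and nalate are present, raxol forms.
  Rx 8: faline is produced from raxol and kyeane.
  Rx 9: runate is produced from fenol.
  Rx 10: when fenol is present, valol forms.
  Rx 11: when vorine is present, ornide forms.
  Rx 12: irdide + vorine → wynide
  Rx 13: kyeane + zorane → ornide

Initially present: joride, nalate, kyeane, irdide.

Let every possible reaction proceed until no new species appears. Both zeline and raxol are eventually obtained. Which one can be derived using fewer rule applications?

raxol: joride and nalate present → raxol forms (Rx 7). [1 rule application]
zeline: joride and nalate present → raxol forms (Rx 7). raxol and kyeane present → faline forms (Rx 8). faline, raxol, and joride present → zorane forms (Rx 2). irdide, faline, and zorane present → paxide forms (Rx 6). paxide present → rhoane forms (Rx 4). rhoane present → zeline forms (Rx 3). [6 rule applications]
raxol needs fewer.

raxol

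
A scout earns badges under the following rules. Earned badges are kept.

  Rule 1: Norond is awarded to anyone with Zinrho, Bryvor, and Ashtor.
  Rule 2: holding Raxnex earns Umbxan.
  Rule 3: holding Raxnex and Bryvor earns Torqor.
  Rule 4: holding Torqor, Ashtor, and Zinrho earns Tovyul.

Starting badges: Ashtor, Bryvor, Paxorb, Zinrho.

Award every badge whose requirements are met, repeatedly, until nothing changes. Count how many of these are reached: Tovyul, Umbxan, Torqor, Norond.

With Zinrho, Bryvor, and Ashtor, Norond is earned (Rule 1).
Tovyul would need Torqor, Ashtor, and Zinrho (Rule 4), but Torqor is never earned.
Umbxan would need Raxnex (Rule 2), but Raxnex is never earned.
Torqor would need Raxnex and Bryvor (Rule 3), but Raxnex is never earned.
Norond: reached.
Reached: Norond — 1 of the 4.

1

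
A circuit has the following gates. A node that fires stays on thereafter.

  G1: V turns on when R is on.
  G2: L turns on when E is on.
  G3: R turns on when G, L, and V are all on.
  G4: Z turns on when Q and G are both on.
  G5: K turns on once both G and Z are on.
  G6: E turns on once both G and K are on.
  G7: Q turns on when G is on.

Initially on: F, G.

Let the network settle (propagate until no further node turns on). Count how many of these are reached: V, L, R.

G is on, so Q turns on (G7).
Q and G are on, so Z turns on (G4).
G5: G and Z on → K on.
G6: G and K on → E on.
G2: E on → L on.
V would need R (G1), but R never turns on.
L: reached.
R would need G, L, and V (G3), but V never turns on.
Reached: L — 1 of the 3.

1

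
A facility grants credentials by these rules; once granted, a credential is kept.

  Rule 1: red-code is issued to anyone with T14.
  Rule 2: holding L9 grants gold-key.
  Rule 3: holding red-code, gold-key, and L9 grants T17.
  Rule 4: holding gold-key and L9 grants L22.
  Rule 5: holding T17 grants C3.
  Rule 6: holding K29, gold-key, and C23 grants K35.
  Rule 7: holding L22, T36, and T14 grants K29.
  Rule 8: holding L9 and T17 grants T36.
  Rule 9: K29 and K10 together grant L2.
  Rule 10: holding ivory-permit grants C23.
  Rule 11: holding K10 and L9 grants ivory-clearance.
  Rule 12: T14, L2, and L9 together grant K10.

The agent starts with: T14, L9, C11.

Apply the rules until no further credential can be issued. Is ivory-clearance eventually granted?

ivory-clearance would need K10 and L9 (Rule 11), but K10 is never granted.

No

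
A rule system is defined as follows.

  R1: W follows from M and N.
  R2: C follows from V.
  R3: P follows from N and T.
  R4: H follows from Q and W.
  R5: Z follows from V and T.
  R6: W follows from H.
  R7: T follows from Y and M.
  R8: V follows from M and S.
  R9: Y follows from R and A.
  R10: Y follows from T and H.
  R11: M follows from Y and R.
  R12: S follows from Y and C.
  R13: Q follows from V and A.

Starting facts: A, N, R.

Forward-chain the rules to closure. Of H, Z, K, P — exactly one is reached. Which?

P

R and A hold, so Y follows (R9).
From Y and R, R11 gives M.
From Y and M, R7 gives T.
N and T hold, so P follows (R3).
H would need Q and W (R4), but Q is never established. No rule produces K, and it is not given. Z would need V and T (R5), but V is never established.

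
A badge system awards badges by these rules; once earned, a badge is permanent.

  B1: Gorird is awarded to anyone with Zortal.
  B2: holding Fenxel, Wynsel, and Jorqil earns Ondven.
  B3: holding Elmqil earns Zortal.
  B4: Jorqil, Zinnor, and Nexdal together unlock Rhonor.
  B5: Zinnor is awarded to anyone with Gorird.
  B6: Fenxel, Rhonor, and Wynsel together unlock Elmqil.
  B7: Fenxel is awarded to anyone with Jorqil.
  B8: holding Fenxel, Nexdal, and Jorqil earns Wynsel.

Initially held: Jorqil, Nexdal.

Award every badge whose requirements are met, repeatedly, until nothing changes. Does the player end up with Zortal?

Zortal would need Elmqil (B3), but Elmqil is never earned.

No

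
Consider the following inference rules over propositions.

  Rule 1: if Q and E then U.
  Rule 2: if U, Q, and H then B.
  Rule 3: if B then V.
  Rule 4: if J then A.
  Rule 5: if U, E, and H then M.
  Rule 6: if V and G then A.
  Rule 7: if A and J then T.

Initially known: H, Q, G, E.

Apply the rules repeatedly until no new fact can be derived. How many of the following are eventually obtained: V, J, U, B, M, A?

Q and E hold, so U follows (Rule 1).
U, E, and H hold, so M follows (Rule 5).
U, Q, and H hold, so B follows (Rule 2).
From B, Rule 3 gives V.
From V and G, Rule 6 gives A.
V: reached.
No rule produces J, and it is not given.
U: reached.
B: reached.
M: reached.
A: reached.
Reached: V, U, B, M, and A — 5 of the 6.

5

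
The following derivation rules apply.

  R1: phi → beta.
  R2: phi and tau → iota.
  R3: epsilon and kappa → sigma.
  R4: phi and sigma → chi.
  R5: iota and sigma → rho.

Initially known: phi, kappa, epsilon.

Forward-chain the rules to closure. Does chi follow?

Yes

epsilon and kappa hold, so sigma follows (R3).
phi and sigma hold, so chi follows (R4).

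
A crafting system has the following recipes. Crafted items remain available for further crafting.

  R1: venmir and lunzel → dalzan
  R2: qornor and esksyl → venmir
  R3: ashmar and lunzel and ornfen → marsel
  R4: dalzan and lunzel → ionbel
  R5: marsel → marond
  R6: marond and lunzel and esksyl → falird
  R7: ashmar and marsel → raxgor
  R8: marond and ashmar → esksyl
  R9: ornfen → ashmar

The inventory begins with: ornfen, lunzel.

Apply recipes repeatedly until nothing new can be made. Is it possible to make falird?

Using R9, ornfen makes ashmar.
Using R3, ashmar, lunzel, and ornfen make marsel.
marsel → marond (R5).
marond and ashmar → esksyl (R8).
marond and lunzel and esksyl → falird (R6).

Yes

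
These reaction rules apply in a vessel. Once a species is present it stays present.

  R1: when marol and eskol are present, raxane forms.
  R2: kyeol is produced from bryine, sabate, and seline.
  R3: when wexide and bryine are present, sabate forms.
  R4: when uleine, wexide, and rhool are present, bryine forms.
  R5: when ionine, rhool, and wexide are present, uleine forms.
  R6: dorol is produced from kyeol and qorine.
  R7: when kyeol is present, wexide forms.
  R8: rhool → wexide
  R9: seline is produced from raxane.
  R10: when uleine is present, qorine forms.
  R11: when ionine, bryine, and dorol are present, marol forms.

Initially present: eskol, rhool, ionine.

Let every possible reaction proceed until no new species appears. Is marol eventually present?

marol would need ionine, bryine, and dorol (R11), but dorol never forms.

No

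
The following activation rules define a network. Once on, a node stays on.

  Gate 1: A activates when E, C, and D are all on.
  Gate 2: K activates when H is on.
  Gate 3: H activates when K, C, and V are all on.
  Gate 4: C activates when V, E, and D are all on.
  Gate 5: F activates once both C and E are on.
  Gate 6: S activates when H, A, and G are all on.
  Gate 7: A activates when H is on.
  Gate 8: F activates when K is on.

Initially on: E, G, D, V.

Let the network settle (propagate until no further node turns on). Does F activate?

Gate 4: V, E, and D on → C on.
C and E are on, so F activates (Gate 5).

Yes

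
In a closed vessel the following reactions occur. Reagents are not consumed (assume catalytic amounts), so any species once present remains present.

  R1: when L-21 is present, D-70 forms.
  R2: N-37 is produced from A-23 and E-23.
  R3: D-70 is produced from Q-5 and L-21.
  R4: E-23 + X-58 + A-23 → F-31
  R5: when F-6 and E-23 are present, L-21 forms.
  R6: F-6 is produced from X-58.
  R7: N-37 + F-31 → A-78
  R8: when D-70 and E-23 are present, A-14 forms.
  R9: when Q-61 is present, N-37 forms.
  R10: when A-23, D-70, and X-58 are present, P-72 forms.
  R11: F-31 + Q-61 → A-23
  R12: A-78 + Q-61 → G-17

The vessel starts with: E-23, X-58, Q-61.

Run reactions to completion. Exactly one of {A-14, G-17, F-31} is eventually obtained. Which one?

A-14

X-58 present → F-6 forms (R6).
F-6 and E-23 present → L-21 forms (R5).
L-21 present → D-70 forms (R1).
D-70 and E-23 present → A-14 forms (R8).
F-31 would need E-23, X-58, and A-23 (R4), but A-23 never forms. G-17 would need A-78 and Q-61 (R12), but A-78 never forms.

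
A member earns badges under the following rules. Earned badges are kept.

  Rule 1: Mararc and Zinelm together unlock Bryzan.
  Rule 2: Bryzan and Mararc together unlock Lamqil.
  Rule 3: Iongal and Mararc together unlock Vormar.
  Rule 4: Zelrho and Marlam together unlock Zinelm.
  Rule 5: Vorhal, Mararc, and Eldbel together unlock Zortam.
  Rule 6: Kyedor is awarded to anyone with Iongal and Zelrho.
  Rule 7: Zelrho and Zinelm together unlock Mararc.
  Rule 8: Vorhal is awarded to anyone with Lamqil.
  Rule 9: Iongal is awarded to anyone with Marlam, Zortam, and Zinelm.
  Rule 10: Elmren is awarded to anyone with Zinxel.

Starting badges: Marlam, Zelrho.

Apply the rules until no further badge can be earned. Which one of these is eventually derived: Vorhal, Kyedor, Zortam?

Vorhal

With Zelrho and Marlam, Zinelm is earned (Rule 4).
With Zelrho and Zinelm, Mararc is earned (Rule 7).
With Mararc and Zinelm, Bryzan is earned (Rule 1).
With Bryzan and Mararc, Lamqil is earned (Rule 2).
With Lamqil, Vorhal is earned (Rule 8).
Zortam would need Vorhal, Mararc, and Eldbel (Rule 5), but Eldbel is never earned. Kyedor would need Iongal and Zelrho (Rule 6), but Iongal is never earned.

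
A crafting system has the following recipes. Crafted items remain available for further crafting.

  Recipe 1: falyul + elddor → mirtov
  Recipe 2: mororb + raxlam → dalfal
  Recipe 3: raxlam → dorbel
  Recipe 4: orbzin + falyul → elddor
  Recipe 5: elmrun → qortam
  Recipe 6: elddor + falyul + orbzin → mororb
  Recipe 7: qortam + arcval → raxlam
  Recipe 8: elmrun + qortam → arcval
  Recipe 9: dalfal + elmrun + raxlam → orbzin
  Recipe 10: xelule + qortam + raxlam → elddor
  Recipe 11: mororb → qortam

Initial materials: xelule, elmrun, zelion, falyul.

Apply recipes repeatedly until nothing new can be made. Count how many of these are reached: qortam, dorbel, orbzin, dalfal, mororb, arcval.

Using Recipe 5, elmrun makes qortam.
elmrun + qortam → arcval (Recipe 8).
Using Recipe 7, qortam and arcval make raxlam.
raxlam → dorbel (Recipe 3).
qortam: reached.
dorbel: reached.
orbzin would need dalfal, elmrun, and raxlam (Recipe 9), but dalfal is never obtained.
dalfal would need mororb and raxlam (Recipe 2), but mororb is never obtained.
mororb would need elddor, falyul, and orbzin (Recipe 6), but orbzin is never obtained.
arcval: reached.
Reached: qortam, dorbel, and arcval — 3 of the 6.

3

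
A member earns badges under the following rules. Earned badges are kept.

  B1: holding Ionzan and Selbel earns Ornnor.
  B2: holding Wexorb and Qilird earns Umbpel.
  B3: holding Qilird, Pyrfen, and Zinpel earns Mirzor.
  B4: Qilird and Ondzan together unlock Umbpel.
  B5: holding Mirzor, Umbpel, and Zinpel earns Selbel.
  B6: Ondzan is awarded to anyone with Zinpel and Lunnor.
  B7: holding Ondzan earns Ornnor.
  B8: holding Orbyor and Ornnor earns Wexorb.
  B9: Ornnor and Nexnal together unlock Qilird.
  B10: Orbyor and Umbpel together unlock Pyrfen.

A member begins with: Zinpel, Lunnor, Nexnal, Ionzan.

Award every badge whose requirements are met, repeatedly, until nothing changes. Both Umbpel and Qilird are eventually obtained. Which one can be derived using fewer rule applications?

Qilird: With Zinpel and Lunnor, Ondzan is earned (B6). With Ondzan, Ornnor is earned (B7). With Ornnor and Nexnal, Qilird is earned (B9). [3 rule applications]
Umbpel: With Zinpel and Lunnor, Ondzan is earned (B6). With Ondzan, Ornnor is earned (B7). With Ornnor and Nexnal, Qilird is earned (B9). With Qilird and Ondzan, Umbpel is earned (B4). [4 rule applications]
Qilird needs fewer.

Qilird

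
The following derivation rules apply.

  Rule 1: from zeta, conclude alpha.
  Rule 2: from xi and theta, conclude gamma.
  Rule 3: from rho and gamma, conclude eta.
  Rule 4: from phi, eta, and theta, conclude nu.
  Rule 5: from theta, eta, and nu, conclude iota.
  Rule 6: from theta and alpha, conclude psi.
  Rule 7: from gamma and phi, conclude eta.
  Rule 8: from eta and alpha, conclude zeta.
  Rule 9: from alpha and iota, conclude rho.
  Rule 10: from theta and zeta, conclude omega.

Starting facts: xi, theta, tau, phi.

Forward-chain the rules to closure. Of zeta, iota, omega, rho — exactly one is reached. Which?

iota

xi and theta hold, so gamma follows (Rule 2).
From gamma and phi, Rule 7 gives eta.
From phi, eta, and theta, Rule 4 gives nu.
From theta, eta, and nu, Rule 5 gives iota.
rho would need alpha and iota (Rule 9), but alpha is never established. omega would need theta and zeta (Rule 10), but zeta is never established. zeta would need eta and alpha (Rule 8), but alpha is never established.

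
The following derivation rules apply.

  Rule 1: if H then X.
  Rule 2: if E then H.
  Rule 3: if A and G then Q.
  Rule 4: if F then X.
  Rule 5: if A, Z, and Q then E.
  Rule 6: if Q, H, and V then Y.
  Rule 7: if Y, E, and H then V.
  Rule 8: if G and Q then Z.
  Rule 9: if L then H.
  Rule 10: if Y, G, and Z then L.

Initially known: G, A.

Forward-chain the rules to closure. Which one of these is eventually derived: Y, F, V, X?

X

A and G hold, so Q follows (Rule 3).
G and Q hold, so Z follows (Rule 8).
A, Z, and Q hold, so E follows (Rule 5).
From E, Rule 2 gives H.
From H, Rule 1 gives X.
V would need Y, E, and H (Rule 7), but Y is never established. Y would need Q, H, and V (Rule 6), but V is never established. No rule produces F, and it is not given.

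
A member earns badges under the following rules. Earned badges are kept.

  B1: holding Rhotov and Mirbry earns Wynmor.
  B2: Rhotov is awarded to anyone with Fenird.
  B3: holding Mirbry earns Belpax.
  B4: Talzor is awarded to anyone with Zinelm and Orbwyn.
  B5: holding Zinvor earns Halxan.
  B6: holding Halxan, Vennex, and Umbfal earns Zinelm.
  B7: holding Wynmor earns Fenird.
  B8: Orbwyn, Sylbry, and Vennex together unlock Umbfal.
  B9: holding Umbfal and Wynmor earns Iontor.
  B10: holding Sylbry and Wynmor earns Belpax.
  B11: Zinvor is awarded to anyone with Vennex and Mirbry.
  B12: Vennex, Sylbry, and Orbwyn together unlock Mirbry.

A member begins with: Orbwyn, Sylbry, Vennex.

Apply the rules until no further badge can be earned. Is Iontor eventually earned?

No

Iontor would need Umbfal and Wynmor (B9), but Wynmor is never earned.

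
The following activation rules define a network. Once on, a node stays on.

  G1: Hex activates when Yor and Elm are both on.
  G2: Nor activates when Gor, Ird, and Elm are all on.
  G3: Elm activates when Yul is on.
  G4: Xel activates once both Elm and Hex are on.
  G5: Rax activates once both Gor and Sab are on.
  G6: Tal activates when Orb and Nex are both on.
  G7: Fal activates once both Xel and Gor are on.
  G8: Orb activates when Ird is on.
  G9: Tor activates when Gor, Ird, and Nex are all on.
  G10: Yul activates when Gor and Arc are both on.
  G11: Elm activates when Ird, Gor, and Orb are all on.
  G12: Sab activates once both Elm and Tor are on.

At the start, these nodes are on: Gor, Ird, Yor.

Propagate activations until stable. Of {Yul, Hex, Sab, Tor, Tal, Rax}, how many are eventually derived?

Ird is on, so Orb activates (G8).
G11: Ird, Gor, and Orb on → Elm on.
Yor and Elm are on, so Hex activates (G1).
Yul would need Gor and Arc (G10), but Arc never turns on.
Hex: reached.
Sab would need Elm and Tor (G12), but Tor never turns on.
Tor would need Gor, Ird, and Nex (G9), but Nex never turns on.
Tal would need Orb and Nex (G6), but Nex never turns on.
Rax would need Gor and Sab (G5), but Sab never turns on.
Reached: Hex — 1 of the 6.

1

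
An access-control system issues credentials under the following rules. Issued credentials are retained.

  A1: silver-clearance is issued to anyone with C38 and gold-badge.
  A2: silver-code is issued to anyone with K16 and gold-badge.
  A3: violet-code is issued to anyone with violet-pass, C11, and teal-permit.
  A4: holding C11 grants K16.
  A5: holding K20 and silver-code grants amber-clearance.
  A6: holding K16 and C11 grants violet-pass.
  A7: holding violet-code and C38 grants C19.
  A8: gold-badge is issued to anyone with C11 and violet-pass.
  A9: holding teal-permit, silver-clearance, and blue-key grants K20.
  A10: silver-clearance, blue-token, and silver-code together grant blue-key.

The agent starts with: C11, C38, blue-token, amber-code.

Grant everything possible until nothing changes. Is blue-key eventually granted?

Yes

Holding C11 grants K16 (A4).
Holding K16 and C11 grants violet-pass (A6).
Holding C11 and violet-pass grants gold-badge (A8).
Holding K16 and gold-badge grants silver-code (A2).
Holding C38 and gold-badge grants silver-clearance (A1).
Holding silver-clearance, blue-token, and silver-code grants blue-key (A10).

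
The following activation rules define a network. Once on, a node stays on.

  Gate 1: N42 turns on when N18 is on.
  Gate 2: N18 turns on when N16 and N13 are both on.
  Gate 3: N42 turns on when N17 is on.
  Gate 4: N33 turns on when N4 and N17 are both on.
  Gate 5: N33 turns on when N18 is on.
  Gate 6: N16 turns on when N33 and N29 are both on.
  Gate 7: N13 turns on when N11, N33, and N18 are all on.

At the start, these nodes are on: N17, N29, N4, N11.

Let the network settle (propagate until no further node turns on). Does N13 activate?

No

N13 would need N11, N33, and N18 (Gate 7), but N18 never turns on.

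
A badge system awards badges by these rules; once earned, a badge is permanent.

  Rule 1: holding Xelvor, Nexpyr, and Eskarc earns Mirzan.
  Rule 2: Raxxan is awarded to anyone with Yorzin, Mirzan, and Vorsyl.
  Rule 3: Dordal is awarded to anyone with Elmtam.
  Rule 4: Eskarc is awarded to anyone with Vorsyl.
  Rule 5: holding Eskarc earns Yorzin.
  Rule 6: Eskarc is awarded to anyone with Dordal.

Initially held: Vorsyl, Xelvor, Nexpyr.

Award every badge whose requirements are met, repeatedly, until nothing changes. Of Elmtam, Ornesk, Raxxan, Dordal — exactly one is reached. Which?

Raxxan

With Vorsyl, Eskarc is earned (Rule 4).
With Xelvor, Nexpyr, and Eskarc, Mirzan is earned (Rule 1).
With Eskarc, Yorzin is earned (Rule 5).
With Yorzin, Mirzan, and Vorsyl, Raxxan is earned (Rule 2).
No rule produces Elmtam, and it is not given. Dordal would need Elmtam (Rule 3), but Elmtam is never earned. No rule produces Ornesk, and it is not given.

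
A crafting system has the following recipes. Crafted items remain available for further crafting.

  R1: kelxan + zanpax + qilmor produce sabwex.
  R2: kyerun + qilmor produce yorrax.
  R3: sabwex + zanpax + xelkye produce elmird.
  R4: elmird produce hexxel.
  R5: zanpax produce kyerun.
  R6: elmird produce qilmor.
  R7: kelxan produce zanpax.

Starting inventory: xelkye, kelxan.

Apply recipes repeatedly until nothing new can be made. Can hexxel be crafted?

hexxel would need elmird (R4), but elmird is never obtained.

No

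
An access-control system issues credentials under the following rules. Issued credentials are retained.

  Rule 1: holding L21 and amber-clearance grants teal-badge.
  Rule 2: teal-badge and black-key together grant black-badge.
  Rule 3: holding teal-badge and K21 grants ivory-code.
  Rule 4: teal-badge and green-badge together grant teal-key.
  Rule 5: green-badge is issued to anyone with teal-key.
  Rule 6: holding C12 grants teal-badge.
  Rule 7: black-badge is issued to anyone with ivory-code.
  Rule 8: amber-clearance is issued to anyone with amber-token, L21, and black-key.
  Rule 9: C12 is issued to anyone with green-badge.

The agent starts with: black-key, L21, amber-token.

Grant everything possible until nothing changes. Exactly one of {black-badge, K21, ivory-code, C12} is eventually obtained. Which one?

black-badge

Holding amber-token, L21, and black-key grants amber-clearance (Rule 8).
Holding L21 and amber-clearance grants teal-badge (Rule 1).
Holding teal-badge and black-key grants black-badge (Rule 2).
C12 would need green-badge (Rule 9), but green-badge is never granted. No rule produces K21, and it is not given. ivory-code would need teal-badge and K21 (Rule 3), but K21 is never granted.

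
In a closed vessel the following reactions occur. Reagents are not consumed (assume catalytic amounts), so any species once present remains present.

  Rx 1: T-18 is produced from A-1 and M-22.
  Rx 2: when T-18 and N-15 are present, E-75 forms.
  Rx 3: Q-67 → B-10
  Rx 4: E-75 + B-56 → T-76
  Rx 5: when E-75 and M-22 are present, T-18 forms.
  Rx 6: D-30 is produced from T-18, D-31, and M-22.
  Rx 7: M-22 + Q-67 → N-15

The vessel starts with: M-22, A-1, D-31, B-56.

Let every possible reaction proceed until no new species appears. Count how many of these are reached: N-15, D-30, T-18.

A-1 and M-22 present → T-18 forms (Rx 1).
T-18, D-31, and M-22 present → D-30 forms (Rx 6).
N-15 would need M-22 and Q-67 (Rx 7), but Q-67 never forms.
D-30: reached.
T-18: reached.
Reached: D-30 and T-18 — 2 of the 3.

2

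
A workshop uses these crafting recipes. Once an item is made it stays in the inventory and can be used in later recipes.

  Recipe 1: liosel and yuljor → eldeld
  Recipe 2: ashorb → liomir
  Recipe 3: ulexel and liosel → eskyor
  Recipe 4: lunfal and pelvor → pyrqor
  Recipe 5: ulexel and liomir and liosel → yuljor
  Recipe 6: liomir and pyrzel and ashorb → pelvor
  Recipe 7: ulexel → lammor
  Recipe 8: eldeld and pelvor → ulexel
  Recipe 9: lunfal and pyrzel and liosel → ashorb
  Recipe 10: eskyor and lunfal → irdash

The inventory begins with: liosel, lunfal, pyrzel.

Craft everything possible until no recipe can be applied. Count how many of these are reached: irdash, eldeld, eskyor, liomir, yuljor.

lunfal and pyrzel and liosel → ashorb (Recipe 9).
ashorb → liomir (Recipe 2).
irdash would need eskyor and lunfal (Recipe 10), but eskyor is never obtained.
eldeld would need liosel and yuljor (Recipe 1), but yuljor is never obtained.
eskyor would need ulexel and liosel (Recipe 3), but ulexel is never obtained.
liomir: reached.
yuljor would need ulexel, liomir, and liosel (Recipe 5), but ulexel is never obtained.
Reached: liomir — 1 of the 5.

1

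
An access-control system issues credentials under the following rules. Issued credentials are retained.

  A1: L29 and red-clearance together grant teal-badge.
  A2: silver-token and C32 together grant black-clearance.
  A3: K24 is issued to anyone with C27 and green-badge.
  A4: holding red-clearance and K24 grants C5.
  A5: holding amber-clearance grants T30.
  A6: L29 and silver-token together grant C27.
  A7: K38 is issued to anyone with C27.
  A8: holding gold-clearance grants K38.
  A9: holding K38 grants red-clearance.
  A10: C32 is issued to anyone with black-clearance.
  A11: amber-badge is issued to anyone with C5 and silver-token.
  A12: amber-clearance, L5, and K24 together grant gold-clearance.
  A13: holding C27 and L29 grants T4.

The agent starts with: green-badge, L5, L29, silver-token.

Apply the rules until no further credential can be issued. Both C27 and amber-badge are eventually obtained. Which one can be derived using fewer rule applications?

C27: Holding L29 and silver-token grants C27 (A6). [1 rule application]
amber-badge: Holding L29 and silver-token grants C27 (A6). Holding C27 and green-badge grants K24 (A3). Holding C27 grants K38 (A7). Holding K38 grants red-clearance (A9). Holding red-clearance and K24 grants C5 (A4). Holding C5 and silver-token grants amber-badge (A11). [6 rule applications]
C27 needs fewer.

C27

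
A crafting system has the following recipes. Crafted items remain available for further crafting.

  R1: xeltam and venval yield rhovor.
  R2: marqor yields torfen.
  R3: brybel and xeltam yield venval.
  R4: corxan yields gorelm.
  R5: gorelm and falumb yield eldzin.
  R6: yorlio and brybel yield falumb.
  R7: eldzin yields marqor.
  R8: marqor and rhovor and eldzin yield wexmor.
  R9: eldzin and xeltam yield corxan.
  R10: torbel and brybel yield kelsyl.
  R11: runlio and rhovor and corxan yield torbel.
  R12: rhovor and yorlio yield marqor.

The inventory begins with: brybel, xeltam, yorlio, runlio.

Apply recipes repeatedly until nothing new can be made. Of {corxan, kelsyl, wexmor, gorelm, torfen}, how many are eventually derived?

1

Using R3, brybel and xeltam make venval.
Using R1, xeltam and venval make rhovor.
rhovor and yorlio → marqor (R12).
marqor → torfen (R2).
corxan would need eldzin and xeltam (R9), but eldzin is never obtained.
kelsyl would need torbel and brybel (R10), but torbel is never obtained.
wexmor would need marqor, rhovor, and eldzin (R8), but eldzin is never obtained.
gorelm would need corxan (R4), but corxan is never obtained.
torfen: reached.
Reached: torfen — 1 of the 5.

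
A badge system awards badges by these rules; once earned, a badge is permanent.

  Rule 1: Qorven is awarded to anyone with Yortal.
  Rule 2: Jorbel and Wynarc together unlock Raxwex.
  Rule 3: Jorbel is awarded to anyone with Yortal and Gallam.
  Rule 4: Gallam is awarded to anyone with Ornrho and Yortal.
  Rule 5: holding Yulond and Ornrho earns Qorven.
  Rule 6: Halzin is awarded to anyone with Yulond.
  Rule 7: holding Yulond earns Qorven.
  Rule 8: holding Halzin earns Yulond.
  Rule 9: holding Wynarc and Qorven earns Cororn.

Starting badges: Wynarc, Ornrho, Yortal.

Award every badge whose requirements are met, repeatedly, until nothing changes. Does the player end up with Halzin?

No

Halzin would need Yulond (Rule 6), but Yulond is never earned.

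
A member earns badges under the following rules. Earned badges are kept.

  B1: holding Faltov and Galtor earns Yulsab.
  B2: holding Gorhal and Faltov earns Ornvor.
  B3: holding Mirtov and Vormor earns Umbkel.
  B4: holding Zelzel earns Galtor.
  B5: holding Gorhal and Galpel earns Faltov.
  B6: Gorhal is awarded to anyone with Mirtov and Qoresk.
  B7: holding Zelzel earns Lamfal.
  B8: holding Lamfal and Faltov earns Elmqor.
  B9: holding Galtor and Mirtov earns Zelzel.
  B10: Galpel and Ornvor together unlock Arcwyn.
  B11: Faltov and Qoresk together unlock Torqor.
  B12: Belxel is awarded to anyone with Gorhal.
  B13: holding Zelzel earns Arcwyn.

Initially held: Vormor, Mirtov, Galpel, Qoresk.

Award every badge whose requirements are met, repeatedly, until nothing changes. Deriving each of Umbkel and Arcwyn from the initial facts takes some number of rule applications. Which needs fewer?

Umbkel: With Mirtov and Vormor, Umbkel is earned (B3). [1 rule application]
Arcwyn: With Mirtov and Qoresk, Gorhal is earned (B6). With Gorhal and Galpel, Faltov is earned (B5). With Gorhal and Faltov, Ornvor is earned (B2). With Galpel and Ornvor, Arcwyn is earned (B10). [4 rule applications]
Umbkel needs fewer.

Umbkel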